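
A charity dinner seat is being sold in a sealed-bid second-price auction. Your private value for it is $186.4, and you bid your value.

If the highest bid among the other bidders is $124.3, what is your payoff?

Your bid $186.4 exceeds the highest competing bid $124.3, so you win.
In a second-price auction the winner pays the second-highest bid, $124.3.
Payoff = value − price = $186.4 − $124.3 = $62.1.

$62.1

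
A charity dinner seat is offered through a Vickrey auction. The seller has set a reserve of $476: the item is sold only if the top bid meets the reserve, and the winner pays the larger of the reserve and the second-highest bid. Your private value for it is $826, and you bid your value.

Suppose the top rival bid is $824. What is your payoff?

Your bid $826 is the highest and exceeds the reserve.
Price = max(second-highest bid, reserve) = max($824, $476) = $824.
Payoff = $826 − $824 = $2.

$2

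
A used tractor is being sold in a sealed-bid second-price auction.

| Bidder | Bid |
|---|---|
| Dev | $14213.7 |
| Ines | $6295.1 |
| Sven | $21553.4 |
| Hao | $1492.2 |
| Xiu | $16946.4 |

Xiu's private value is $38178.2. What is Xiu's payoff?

Highest bid: Sven at $21553.4, so Sven wins.
Second-highest bid: Xiu at $16946.4 — that is the price the winner pays.
Xiu did not win, so Xiu pays nothing and receives nothing: payoff $0.

$0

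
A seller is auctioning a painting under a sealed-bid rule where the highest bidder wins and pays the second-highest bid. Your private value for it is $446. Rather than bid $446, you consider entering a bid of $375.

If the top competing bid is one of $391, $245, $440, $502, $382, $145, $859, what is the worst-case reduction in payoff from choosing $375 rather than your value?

$391: truthful gives $55, deviation gives $0 → loss $55.
$245: same outcome either way → loss $0.
$440: truthful gives $6, deviation gives $0 → loss $6.
$502: same outcome either way → loss $0.
$382: truthful gives $64, deviation gives $0 → loss $64.
$145: same outcome either way → loss $0.
$859: same outcome either way → loss $0.
Maximum loss: $64.

$64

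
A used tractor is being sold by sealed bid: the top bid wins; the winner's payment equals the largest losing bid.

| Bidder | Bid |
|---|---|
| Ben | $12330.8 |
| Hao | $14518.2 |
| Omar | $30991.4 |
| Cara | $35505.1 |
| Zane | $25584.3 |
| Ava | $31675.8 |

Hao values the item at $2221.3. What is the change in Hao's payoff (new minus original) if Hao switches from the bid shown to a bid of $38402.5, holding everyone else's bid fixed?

The highest bid among the other bidders is $35505.1; Hao's bid doesn't change that.
Original bid $14518.2: Hao is not highest (top rival bid is $35505.1); payoff $0.
Alternative bid $38402.5: Hao is highest, pays the top rival bid $35505.1; payoff $2221.3 − $35505.1 = −$33283.8.
Change in payoff = −$33283.8 − ($0) = −$33283.8.

−$33283.8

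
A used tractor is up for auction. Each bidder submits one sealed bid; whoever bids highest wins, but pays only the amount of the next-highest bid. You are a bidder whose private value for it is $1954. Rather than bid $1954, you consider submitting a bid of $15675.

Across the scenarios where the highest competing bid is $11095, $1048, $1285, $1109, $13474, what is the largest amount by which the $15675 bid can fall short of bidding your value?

$11520

$11095: truthful gives $0, deviation gives −$9141 → loss $9141.
$1048: same outcome either way → loss $0.
$1285: same outcome either way → loss $0.
$1109: same outcome either way → loss $0.
$13474: truthful gives $0, deviation gives −$11520 → loss $11520.
Maximum loss: $11520.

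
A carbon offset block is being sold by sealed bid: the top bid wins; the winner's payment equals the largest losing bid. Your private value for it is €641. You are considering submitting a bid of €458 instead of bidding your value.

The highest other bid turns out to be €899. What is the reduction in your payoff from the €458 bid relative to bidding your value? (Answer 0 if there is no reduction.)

Bidding your value €641: you lose (since €641 < €899). Payoff €0.
Bidding €458: you lose. Payoff €0.
Difference = €0 − €0 = €0; both bids lead to the same outcome because the competing bid is above both your value and your alternative bid.

€0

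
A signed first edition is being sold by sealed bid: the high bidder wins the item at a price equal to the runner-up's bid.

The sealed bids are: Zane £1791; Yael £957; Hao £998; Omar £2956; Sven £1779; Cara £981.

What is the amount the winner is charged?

Highest bid: Omar at £2956, so Omar wins.
Second-highest bid: Zane at £1791 — that is the price the winner pays.

£1791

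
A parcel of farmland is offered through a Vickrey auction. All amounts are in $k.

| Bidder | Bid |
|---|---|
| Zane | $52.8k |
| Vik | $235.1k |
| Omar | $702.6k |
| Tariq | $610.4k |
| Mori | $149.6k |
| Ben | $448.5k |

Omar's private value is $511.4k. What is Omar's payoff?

Highest bid: Omar at $702.6k, so Omar wins.
Second-highest bid: Tariq at $610.4k — that is the price the winner pays.
Omar's payoff = value − price = $511.4k − $610.4k = −$99k.

−$99k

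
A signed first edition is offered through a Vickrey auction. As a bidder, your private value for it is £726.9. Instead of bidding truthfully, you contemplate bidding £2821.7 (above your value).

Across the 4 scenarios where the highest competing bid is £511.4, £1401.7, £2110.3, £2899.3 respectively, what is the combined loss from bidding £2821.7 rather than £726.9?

The deviation costs you only when the competing bid falls strictly between £726.9 and £2821.7; elsewhere both bids give the same outcome.
£511.4: outcomes coincide → loss £0.
£1401.7: truthful payoff £0, deviation payoff −£674.8 → loss £674.8.
£2110.3: truthful payoff £0, deviation payoff −£1383.4 → loss £1383.4.
£2899.3: outcomes coincide → loss £0.
Total loss = £674.8 + £1383.4 = £2058.2.
Because the price is fixed by the runner-up's bid, deviating from your value can only change a good outcome into a bad one — never the reverse.

£2058.2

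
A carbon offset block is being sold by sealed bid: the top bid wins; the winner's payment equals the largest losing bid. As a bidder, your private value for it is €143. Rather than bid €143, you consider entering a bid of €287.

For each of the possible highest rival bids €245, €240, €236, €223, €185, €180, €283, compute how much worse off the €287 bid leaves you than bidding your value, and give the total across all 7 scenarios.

€591

The deviation costs you only when the competing bid falls strictly between €143 and €287; elsewhere both bids give the same outcome.
€245: truthful payoff €0, deviation payoff −€102 → loss €102.
€240: truthful payoff €0, deviation payoff −€97 → loss €97.
€236: truthful payoff €0, deviation payoff −€93 → loss €93.
€223: truthful payoff €0, deviation payoff −€80 → loss €80.
€185: truthful payoff €0, deviation payoff −€42 → loss €42.
€180: truthful payoff €0, deviation payoff −€37 → loss €37.
€283: truthful payoff €0, deviation payoff −€140 → loss €140.
Total loss = €102 + €97 + €93 + €80 + €42 + €37 + €140 = €591.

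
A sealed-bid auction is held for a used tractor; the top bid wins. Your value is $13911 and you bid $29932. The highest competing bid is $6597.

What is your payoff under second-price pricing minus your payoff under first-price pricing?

You have the highest bid, so you win under either rule.
Second-price: pay $6597 → payoff $7314.
First-price: pay your own bid $29932 → payoff −$16021.
Difference = $7314 − (−$16021) = $23335.

$23335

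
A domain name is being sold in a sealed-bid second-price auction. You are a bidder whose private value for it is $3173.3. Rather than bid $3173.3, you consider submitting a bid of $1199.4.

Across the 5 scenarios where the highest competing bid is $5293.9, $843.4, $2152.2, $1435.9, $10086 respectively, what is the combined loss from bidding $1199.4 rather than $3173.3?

The deviation costs you only when the competing bid falls strictly between $1199.4 and $3173.3; elsewhere both bids give the same outcome.
$5293.9: outcomes coincide → loss $0.
$843.4: outcomes coincide → loss $0.
$2152.2: truthful payoff $1021.1, deviation payoff $0 → loss $1021.1.
$1435.9: truthful payoff $1737.4, deviation payoff $0 → loss $1737.4.
$10086: outcomes coincide → loss $0.
Total loss = $1021.1 + $1737.4 = $2758.5.

$2758.5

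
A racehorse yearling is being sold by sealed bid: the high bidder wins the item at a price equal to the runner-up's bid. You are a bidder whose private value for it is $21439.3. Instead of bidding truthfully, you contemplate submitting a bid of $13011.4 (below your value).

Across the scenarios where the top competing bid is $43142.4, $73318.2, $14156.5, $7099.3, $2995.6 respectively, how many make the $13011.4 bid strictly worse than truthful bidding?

1

The deviation hurts exactly when the highest competing bid lies strictly between $13011.4 and $21439.3 — underbidding then forfeits a profitable win.
$43142.4: above both → same outcome either way.
$73318.2: above both → same outcome either way.
$14156.5: inside the interval → strictly worse (loss $7282.8).
$7099.3: below both → same outcome either way.
$2995.6: below both → same outcome either way.
Count: 1.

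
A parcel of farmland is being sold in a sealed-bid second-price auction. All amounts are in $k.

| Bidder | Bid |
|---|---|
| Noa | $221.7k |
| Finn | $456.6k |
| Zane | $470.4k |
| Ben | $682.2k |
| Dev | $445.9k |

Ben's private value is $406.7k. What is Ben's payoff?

Highest bid: Ben at $682.2k, so Ben wins.
Second-highest bid: Zane at $470.4k — that is the price the winner pays.
Ben's payoff = value − price = $406.7k − $470.4k = −$63.7k.

−$63.7k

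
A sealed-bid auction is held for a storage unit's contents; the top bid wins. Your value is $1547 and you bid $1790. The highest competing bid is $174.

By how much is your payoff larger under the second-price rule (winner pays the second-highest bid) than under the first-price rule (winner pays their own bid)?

$1616

You have the highest bid, so you win under either rule.
Second-price: pay $174 → payoff $1373.
First-price: pay your own bid $1790 → payoff −$243.
Difference = $1373 − (−$243) = $1616.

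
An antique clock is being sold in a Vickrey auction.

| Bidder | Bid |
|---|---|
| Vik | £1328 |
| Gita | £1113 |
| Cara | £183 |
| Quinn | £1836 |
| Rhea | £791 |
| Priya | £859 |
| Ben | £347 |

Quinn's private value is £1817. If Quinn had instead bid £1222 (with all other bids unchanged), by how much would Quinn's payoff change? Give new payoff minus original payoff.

The highest bid among the other bidders is £1328; Quinn's bid doesn't change that.
Original bid £1836: Quinn is highest, pays the top rival bid £1328; payoff £1817 − £1328 = £489.
Alternative bid £1222: Quinn is not highest (top rival bid is £1328); payoff £0.
Change in payoff = £0 − (£489) = −£489.

−£489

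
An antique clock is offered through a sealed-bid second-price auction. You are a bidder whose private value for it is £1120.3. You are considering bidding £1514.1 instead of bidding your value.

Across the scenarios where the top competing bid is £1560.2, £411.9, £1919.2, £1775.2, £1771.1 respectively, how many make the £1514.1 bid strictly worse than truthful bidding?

0

The deviation hurts exactly when the highest competing bid lies strictly between £1120.3 and £1514.1 — overbidding then wins at a price above your value.
£1560.2: above both → same outcome either way.
£411.9: below both → same outcome either way.
£1919.2: above both → same outcome either way.
£1775.2: above both → same outcome either way.
£1771.1: above both → same outcome either way.
Count: 0.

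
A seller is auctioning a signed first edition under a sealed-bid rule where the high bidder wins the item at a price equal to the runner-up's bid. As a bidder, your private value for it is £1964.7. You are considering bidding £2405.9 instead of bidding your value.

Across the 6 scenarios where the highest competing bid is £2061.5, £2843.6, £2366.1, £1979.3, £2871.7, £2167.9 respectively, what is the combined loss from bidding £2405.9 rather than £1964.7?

The deviation costs you only when the competing bid falls strictly between £1964.7 and £2405.9; elsewhere both bids give the same outcome.
£2061.5: truthful payoff £0, deviation payoff −£96.8 → loss £96.8.
£2843.6: outcomes coincide → loss £0.
£2366.1: truthful payoff £0, deviation payoff −£401.4 → loss £401.4.
£1979.3: truthful payoff £0, deviation payoff −£14.6 → loss £14.6.
£2871.7: outcomes coincide → loss £0.
£2167.9: truthful payoff £0, deviation payoff −£203.2 → loss £203.2.
Total loss = £96.8 + £401.4 + £14.6 + £203.2 = £716.

£716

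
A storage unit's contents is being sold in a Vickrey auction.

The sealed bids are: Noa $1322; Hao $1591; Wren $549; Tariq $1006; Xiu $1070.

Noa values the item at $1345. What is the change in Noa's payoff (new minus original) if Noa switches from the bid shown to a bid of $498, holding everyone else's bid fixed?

The highest bid among the other bidders is $1591; Noa's bid doesn't change that.
Original bid $1322: Noa is not highest (top rival bid is $1591); payoff $0.
Alternative bid $498: Noa is not highest (top rival bid is $1591); payoff $0.
Change in payoff = $0 − ($0) = $0.

$0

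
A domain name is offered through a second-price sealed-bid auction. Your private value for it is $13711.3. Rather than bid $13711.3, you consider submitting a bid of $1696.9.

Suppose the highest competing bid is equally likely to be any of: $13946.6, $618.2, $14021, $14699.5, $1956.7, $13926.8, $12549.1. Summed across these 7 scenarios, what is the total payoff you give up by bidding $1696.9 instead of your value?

$12916.8

The deviation costs you only when the competing bid falls strictly between $1696.9 and $13711.3; elsewhere both bids give the same outcome.
$13946.6: outcomes coincide → loss $0.
$618.2: outcomes coincide → loss $0.
$14021: outcomes coincide → loss $0.
$14699.5: outcomes coincide → loss $0.
$1956.7: truthful payoff $11754.6, deviation payoff $0 → loss $11754.6.
$13926.8: outcomes coincide → loss $0.
$12549.1: truthful payoff $1162.2, deviation payoff $0 → loss $1162.2.
Total loss = $11754.6 + $1162.2 = $12916.8.
In a second-price auction your bid sets only whether you win, not what you pay, so bidding your true value is weakly dominant.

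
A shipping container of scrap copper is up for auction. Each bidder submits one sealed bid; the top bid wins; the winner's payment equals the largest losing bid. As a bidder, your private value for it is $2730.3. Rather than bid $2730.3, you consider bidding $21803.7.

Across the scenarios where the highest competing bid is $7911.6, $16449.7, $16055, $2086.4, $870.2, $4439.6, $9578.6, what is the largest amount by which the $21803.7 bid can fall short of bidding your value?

$7911.6: truthful gives $0, deviation gives −$5181.3 → loss $5181.3.
$16449.7: truthful gives $0, deviation gives −$13719.4 → loss $13719.4.
$16055: truthful gives $0, deviation gives −$13324.7 → loss $13324.7.
$2086.4: same outcome either way → loss $0.
$870.2: same outcome either way → loss $0.
$4439.6: truthful gives $0, deviation gives −$1709.3 → loss $1709.3.
$9578.6: truthful gives $0, deviation gives −$6848.3 → loss $6848.3.
Maximum loss: $13719.4.

$13719.4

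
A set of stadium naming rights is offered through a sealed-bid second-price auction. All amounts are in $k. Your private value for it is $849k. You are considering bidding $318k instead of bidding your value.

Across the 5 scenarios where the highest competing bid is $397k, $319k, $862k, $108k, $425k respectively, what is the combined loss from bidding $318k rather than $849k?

$1406k

The deviation costs you only when the competing bid falls strictly between $318k and $849k; elsewhere both bids give the same outcome.
$397k: truthful payoff $452k, deviation payoff $0k → loss $452k.
$319k: truthful payoff $530k, deviation payoff $0k → loss $530k.
$862k: outcomes coincide → loss $0k.
$108k: outcomes coincide → loss $0k.
$425k: truthful payoff $424k, deviation payoff $0k → loss $424k.
Total loss = $452k + $530k + $424k = $1406k.
In a second-price auction your bid sets only whether you win, not what you pay, so bidding your true value is weakly dominant.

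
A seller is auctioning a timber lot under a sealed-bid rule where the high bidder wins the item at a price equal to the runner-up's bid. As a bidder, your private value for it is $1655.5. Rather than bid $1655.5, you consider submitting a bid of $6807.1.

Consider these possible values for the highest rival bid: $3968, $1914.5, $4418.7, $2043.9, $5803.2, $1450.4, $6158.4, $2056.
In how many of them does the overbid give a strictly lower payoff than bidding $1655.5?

7

The deviation hurts exactly when the highest competing bid lies strictly between $1655.5 and $6807.1 — overbidding then wins at a price above your value.
$3968: inside the interval → strictly worse (loss $2312.5).
$1914.5: inside the interval → strictly worse (loss $259).
$4418.7: inside the interval → strictly worse (loss $2763.2).
$2043.9: inside the interval → strictly worse (loss $388.4).
$5803.2: inside the interval → strictly worse (loss $4147.7).
$1450.4: below both → same outcome either way.
$6158.4: inside the interval → strictly worse (loss $4502.9).
$2056: inside the interval → strictly worse (loss $400.5).
Count: 7.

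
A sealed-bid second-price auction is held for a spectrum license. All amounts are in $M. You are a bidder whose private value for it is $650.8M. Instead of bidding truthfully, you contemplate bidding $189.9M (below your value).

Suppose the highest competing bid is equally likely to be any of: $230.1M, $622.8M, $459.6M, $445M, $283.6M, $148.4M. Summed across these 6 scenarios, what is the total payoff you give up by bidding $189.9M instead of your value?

$1212.9M

The deviation costs you only when the competing bid falls strictly between $189.9M and $650.8M; elsewhere both bids give the same outcome.
$230.1M: truthful payoff $420.7M, deviation payoff $0M → loss $420.7M.
$622.8M: truthful payoff $28M, deviation payoff $0M → loss $28M.
$459.6M: truthful payoff $191.2M, deviation payoff $0M → loss $191.2M.
$445M: truthful payoff $205.8M, deviation payoff $0M → loss $205.8M.
$283.6M: truthful payoff $367.2M, deviation payoff $0M → loss $367.2M.
$148.4M: outcomes coincide → loss $0M.
Total loss = $420.7M + $28M + $191.2M + $205.8M + $367.2M = $1212.9M.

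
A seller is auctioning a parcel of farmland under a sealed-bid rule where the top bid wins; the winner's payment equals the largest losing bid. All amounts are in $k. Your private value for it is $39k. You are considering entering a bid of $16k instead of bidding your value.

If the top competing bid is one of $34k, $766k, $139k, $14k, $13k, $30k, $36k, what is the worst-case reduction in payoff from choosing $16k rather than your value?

$34k: truthful gives $5k, deviation gives $0k → loss $5k.
$766k: same outcome either way → loss $0k.
$139k: same outcome either way → loss $0k.
$14k: same outcome either way → loss $0k.
$13k: same outcome either way → loss $0k.
$30k: truthful gives $9k, deviation gives $0k → loss $9k.
$36k: truthful gives $3k, deviation gives $0k → loss $3k.
Maximum loss: $9k.

$9k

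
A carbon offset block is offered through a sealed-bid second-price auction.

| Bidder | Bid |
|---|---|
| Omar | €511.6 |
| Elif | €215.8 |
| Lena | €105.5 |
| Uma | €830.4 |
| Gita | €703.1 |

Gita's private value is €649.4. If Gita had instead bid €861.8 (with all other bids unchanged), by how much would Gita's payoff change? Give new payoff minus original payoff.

−€181

The highest bid among the other bidders is €830.4; Gita's bid doesn't change that.
Original bid €703.1: Gita is not highest (top rival bid is €830.4); payoff €0.
Alternative bid €861.8: Gita is highest, pays the top rival bid €830.4; payoff €649.4 − €830.4 = −€181.
Change in payoff = −€181 − (€0) = −€181.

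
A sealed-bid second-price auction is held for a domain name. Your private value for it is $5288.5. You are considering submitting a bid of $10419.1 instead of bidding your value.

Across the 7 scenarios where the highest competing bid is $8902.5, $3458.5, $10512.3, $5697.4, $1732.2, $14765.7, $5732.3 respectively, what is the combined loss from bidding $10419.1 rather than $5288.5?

The deviation costs you only when the competing bid falls strictly between $5288.5 and $10419.1; elsewhere both bids give the same outcome.
$8902.5: truthful payoff $0, deviation payoff −$3614 → loss $3614.
$3458.5: outcomes coincide → loss $0.
$10512.3: outcomes coincide → loss $0.
$5697.4: truthful payoff $0, deviation payoff −$408.9 → loss $408.9.
$1732.2: outcomes coincide → loss $0.
$14765.7: outcomes coincide → loss $0.
$5732.3: truthful payoff $0, deviation payoff −$443.8 → loss $443.8.
Total loss = $3614 + $408.9 + $443.8 = $4466.7.
Truthful bidding weakly dominates here: raising your bid can only win items priced above your value, and lowering it can only forfeit items priced below.

$4466.7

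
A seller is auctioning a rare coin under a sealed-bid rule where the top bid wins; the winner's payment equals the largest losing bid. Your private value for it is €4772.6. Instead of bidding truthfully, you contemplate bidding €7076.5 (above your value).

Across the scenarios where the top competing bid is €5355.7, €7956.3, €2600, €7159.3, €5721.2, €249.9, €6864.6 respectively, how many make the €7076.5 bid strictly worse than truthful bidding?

The deviation hurts exactly when the highest competing bid lies strictly between €4772.6 and €7076.5 — overbidding then wins at a price above your value.
€5355.7: inside the interval → strictly worse (loss €583.1).
€7956.3: above both → same outcome either way.
€2600: below both → same outcome either way.
€7159.3: above both → same outcome either way.
€5721.2: inside the interval → strictly worse (loss €948.6).
€249.9: below both → same outcome either way.
€6864.6: inside the interval → strictly worse (loss €2092).
Count: 3.

3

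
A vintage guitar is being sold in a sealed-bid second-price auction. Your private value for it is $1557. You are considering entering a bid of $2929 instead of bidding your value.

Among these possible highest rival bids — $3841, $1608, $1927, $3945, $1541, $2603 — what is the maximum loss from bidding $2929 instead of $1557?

$1046

$3841: same outcome either way → loss $0.
$1608: truthful gives $0, deviation gives −$51 → loss $51.
$1927: truthful gives $0, deviation gives −$370 → loss $370.
$3945: same outcome either way → loss $0.
$1541: same outcome either way → loss $0.
$2603: truthful gives $0, deviation gives −$1046 → loss $1046.
Maximum loss: $1046.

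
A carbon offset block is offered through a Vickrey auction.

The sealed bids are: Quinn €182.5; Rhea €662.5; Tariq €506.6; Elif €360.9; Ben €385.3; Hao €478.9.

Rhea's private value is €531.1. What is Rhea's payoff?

Highest bid: Rhea at €662.5, so Rhea wins.
Second-highest bid: Tariq at €506.6 — that is the price the winner pays.
Rhea's payoff = value − price = €531.1 − €506.6 = €24.5.

€24.5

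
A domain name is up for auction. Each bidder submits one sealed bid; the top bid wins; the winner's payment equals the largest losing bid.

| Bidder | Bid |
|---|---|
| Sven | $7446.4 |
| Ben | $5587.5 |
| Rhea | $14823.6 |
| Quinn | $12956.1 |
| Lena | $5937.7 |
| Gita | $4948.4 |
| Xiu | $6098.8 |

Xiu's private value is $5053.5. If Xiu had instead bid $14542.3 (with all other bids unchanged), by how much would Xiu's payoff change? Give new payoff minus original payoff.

$0

The highest bid among the other bidders is $14823.6; Xiu's bid doesn't change that.
Original bid $6098.8: Xiu is not highest (top rival bid is $14823.6); payoff $0.
Alternative bid $14542.3: Xiu is not highest (top rival bid is $14823.6); payoff $0.
Change in payoff = $0 − ($0) = $0.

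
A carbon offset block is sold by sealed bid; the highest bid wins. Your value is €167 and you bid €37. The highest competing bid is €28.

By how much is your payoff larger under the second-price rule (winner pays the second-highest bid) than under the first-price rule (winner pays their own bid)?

€9

You have the highest bid, so you win under either rule.
Second-price: pay €28 → payoff €139.
First-price: pay your own bid €37 → payoff €130.
Difference = €139 − (€130) = €9.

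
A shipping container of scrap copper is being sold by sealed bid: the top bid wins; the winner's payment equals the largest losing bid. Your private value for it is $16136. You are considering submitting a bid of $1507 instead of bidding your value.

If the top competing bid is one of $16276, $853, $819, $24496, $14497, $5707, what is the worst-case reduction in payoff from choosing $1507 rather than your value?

$16276: same outcome either way → loss $0.
$853: same outcome either way → loss $0.
$819: same outcome either way → loss $0.
$24496: same outcome either way → loss $0.
$14497: truthful gives $1639, deviation gives $0 → loss $1639.
$5707: truthful gives $10429, deviation gives $0 → loss $10429.
Maximum loss: $10429.

$10429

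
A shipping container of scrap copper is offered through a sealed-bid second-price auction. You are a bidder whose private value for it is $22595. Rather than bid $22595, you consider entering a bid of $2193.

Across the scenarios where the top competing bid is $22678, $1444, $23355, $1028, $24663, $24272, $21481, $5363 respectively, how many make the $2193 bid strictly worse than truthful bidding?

2

The deviation hurts exactly when the highest competing bid lies strictly between $2193 and $22595 — underbidding then forfeits a profitable win.
$22678: above both → same outcome either way.
$1444: below both → same outcome either way.
$23355: above both → same outcome either way.
$1028: below both → same outcome either way.
$24663: above both → same outcome either way.
$24272: above both → same outcome either way.
$21481: inside the interval → strictly worse (loss $1114).
$5363: inside the interval → strictly worse (loss $17232).
Count: 2.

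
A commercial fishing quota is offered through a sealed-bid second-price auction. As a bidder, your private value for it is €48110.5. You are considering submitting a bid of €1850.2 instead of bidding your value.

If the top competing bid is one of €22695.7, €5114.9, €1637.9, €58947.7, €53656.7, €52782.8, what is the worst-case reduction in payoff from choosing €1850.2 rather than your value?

€42995.6

€22695.7: truthful gives €25414.8, deviation gives €0 → loss €25414.8.
€5114.9: truthful gives €42995.6, deviation gives €0 → loss €42995.6.
€1637.9: same outcome either way → loss €0.
€58947.7: same outcome either way → loss €0.
€53656.7: same outcome either way → loss €0.
€52782.8: same outcome either way → loss €0.
Maximum loss: €42995.6.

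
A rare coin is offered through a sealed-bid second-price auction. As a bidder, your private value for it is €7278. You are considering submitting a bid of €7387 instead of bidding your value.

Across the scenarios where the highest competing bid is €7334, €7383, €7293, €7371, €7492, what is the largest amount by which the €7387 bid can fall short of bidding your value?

€7334: truthful gives €0, deviation gives −€56 → loss €56.
€7383: truthful gives €0, deviation gives −€105 → loss €105.
€7293: truthful gives €0, deviation gives −€15 → loss €15.
€7371: truthful gives €0, deviation gives −€93 → loss €93.
€7492: same outcome either way → loss €0.
Maximum loss: €105.

€105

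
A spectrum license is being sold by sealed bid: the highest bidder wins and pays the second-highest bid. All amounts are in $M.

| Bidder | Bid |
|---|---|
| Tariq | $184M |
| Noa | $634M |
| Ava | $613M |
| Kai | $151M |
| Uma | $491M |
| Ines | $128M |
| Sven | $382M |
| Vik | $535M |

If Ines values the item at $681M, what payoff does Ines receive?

$0M

Highest bid: Noa at $634M, so Noa wins.
Second-highest bid: Ava at $613M — that is the price the winner pays.
Ines did not win, so Ines pays nothing and receives nothing: payoff $0M.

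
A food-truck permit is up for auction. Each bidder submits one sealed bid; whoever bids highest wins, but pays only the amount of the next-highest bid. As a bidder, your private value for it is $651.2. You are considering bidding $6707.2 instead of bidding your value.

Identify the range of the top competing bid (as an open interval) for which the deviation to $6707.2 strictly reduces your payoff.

If the competing bid is below $651.2, both bids win at the same price — no difference.
If it is above $6707.2, both bids lose — no difference.
If it lies strictly between $651.2 and $6707.2, bidding your value loses (payoff 0) while bidding $6707.2 wins at a price above your value (payoff negative).
So the deviation strictly hurts on the open interval ($651.2, $6707.2).

($651.2, $6707.2)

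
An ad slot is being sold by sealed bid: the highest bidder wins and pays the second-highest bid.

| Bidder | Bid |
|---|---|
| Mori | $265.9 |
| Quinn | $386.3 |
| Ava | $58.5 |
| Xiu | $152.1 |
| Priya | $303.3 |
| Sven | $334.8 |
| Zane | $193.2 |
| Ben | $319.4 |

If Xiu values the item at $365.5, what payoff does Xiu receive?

Highest bid: Quinn at $386.3, so Quinn wins.
Second-highest bid: Sven at $334.8 — that is the price the winner pays.
Xiu did not win, so Xiu pays nothing and receives nothing: payoff $0.

$0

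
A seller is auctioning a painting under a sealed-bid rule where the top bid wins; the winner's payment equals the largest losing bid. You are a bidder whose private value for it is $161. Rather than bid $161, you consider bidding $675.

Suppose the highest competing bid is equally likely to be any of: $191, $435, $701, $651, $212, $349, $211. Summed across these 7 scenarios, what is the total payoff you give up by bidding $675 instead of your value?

The deviation costs you only when the competing bid falls strictly between $161 and $675; elsewhere both bids give the same outcome.
$191: truthful payoff $0, deviation payoff −$30 → loss $30.
$435: truthful payoff $0, deviation payoff −$274 → loss $274.
$701: outcomes coincide → loss $0.
$651: truthful payoff $0, deviation payoff −$490 → loss $490.
$212: truthful payoff $0, deviation payoff −$51 → loss $51.
$349: truthful payoff $0, deviation payoff −$188 → loss $188.
$211: truthful payoff $0, deviation payoff −$50 → loss $50.
Total loss = $30 + $274 + $490 + $51 + $188 + $50 = $1083.
Because the price is fixed by the runner-up's bid, deviating from your value can only change a good outcome into a bad one — never the reverse.

$1083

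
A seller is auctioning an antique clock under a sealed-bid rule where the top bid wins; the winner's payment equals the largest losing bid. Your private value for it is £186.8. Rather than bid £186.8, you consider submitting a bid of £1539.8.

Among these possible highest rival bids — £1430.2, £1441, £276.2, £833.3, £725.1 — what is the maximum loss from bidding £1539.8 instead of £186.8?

£1430.2: truthful gives £0, deviation gives −£1243.4 → loss £1243.4.
£1441: truthful gives £0, deviation gives −£1254.2 → loss £1254.2.
£276.2: truthful gives £0, deviation gives −£89.4 → loss £89.4.
£833.3: truthful gives £0, deviation gives −£646.5 → loss £646.5.
£725.1: truthful gives £0, deviation gives −£538.3 → loss £538.3.
Maximum loss: £1254.2.

£1254.2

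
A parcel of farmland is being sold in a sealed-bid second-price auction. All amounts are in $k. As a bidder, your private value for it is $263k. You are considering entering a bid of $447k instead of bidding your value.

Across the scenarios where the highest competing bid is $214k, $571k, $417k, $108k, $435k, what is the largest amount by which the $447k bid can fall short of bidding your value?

$214k: same outcome either way → loss $0k.
$571k: same outcome either way → loss $0k.
$417k: truthful gives $0k, deviation gives −$154k → loss $154k.
$108k: same outcome either way → loss $0k.
$435k: truthful gives $0k, deviation gives −$172k → loss $172k.
Maximum loss: $172k.

$172k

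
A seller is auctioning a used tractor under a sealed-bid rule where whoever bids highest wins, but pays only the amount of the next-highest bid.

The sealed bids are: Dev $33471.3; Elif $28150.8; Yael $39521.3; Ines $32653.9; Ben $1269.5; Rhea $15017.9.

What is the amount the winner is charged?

Highest bid: Yael at $39521.3, so Yael wins.
Second-highest bid: Dev at $33471.3 — that is the price the winner pays.

$33471.3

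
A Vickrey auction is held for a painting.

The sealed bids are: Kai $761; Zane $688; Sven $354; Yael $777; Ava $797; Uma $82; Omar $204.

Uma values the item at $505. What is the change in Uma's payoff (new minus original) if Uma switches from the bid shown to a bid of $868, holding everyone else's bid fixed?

The highest bid among the other bidders is $797; Uma's bid doesn't change that.
Original bid $82: Uma is not highest (top rival bid is $797); payoff $0.
Alternative bid $868: Uma is highest, pays the top rival bid $797; payoff $505 − $797 = −$292.
Change in payoff = −$292 − ($0) = −$292.

−$292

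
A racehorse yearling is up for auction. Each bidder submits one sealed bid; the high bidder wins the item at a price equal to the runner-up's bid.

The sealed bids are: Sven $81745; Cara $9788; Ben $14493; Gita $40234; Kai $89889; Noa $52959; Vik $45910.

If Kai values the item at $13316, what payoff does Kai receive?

Highest bid: Kai at $89889, so Kai wins.
Second-highest bid: Sven at $81745 — that is the price the winner pays.
Kai's payoff = value − price = $13316 − $81745 = −$68429.

−$68429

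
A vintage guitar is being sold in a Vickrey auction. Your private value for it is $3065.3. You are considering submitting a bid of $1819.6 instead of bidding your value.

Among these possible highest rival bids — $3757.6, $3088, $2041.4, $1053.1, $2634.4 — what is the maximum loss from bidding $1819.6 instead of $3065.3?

$3757.6: same outcome either way → loss $0.
$3088: same outcome either way → loss $0.
$2041.4: truthful gives $1023.9, deviation gives $0 → loss $1023.9.
$1053.1: same outcome either way → loss $0.
$2634.4: truthful gives $430.9, deviation gives $0 → loss $430.9.
Maximum loss: $1023.9.

$1023.9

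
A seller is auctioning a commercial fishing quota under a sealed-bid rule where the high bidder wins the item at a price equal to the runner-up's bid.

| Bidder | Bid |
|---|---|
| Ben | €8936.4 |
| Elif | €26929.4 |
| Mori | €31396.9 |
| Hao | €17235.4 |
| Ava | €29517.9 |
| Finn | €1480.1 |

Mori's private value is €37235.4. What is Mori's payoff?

Highest bid: Mori at €31396.9, so Mori wins.
Second-highest bid: Ava at €29517.9 — that is the price the winner pays.
Mori's payoff = value − price = €37235.4 − €29517.9 = €7717.5.

€7717.5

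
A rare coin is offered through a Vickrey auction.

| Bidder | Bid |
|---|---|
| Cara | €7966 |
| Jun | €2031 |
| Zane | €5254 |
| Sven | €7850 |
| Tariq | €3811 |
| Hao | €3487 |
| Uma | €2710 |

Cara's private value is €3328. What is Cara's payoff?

−€4522

Highest bid: Cara at €7966, so Cara wins.
Second-highest bid: Sven at €7850 — that is the price the winner pays.
Cara's payoff = value − price = €3328 − €7850 = −€4522.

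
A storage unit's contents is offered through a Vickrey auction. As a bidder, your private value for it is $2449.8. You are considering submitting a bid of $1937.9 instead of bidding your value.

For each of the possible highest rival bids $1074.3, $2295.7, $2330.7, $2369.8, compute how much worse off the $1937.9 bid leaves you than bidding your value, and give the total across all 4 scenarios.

The deviation costs you only when the competing bid falls strictly between $1937.9 and $2449.8; elsewhere both bids give the same outcome.
$1074.3: outcomes coincide → loss $0.
$2295.7: truthful payoff $154.1, deviation payoff $0 → loss $154.1.
$2330.7: truthful payoff $119.1, deviation payoff $0 → loss $119.1.
$2369.8: truthful payoff $80, deviation payoff $0 → loss $80.
Total loss = $154.1 + $119.1 + $80 = $353.2.

$353.2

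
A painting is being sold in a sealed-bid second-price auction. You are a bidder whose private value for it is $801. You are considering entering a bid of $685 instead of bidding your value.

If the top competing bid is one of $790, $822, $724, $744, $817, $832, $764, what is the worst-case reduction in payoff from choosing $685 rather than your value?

$790: truthful gives $11, deviation gives $0 → loss $11.
$822: same outcome either way → loss $0.
$724: truthful gives $77, deviation gives $0 → loss $77.
$744: truthful gives $57, deviation gives $0 → loss $57.
$817: same outcome either way → loss $0.
$832: same outcome either way → loss $0.
$764: truthful gives $37, deviation gives $0 → loss $37.
Maximum loss: $77.

$77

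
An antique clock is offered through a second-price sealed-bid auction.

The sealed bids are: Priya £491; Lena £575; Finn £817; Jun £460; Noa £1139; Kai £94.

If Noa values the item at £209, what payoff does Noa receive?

−£608

Highest bid: Noa at £1139, so Noa wins.
Second-highest bid: Finn at £817 — that is the price the winner pays.
Noa's payoff = value − price = £209 − £817 = −£608.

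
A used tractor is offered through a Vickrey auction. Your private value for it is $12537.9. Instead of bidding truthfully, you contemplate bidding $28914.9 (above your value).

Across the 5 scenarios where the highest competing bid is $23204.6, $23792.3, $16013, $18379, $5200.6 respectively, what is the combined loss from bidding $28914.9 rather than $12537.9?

The deviation costs you only when the competing bid falls strictly between $12537.9 and $28914.9; elsewhere both bids give the same outcome.
$23204.6: truthful payoff $0, deviation payoff −$10666.7 → loss $10666.7.
$23792.3: truthful payoff $0, deviation payoff −$11254.4 → loss $11254.4.
$16013: truthful payoff $0, deviation payoff −$3475.1 → loss $3475.1.
$18379: truthful payoff $0, deviation payoff −$5841.1 → loss $5841.1.
$5200.6: outcomes coincide → loss $0.
Total loss = $10666.7 + $11254.4 + $3475.1 + $5841.1 = $31237.3.
In a second-price auction your bid sets only whether you win, not what you pay, so bidding your true value is weakly dominant.

$31237.3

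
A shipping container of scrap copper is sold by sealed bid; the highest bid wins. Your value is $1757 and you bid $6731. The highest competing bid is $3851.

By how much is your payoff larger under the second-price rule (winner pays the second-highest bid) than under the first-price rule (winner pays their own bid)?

$2880

You have the highest bid, so you win under either rule.
Second-price: pay $3851 → payoff −$2094.
First-price: pay your own bid $6731 → payoff −$4974.
Difference = −$2094 − (−$4974) = $2880.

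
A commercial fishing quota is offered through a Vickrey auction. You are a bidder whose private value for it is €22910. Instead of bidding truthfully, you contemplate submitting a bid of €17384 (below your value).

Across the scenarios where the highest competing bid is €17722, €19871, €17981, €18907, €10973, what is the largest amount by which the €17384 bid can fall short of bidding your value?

€17722: truthful gives €5188, deviation gives €0 → loss €5188.
€19871: truthful gives €3039, deviation gives €0 → loss €3039.
€17981: truthful gives €4929, deviation gives €0 → loss €4929.
€18907: truthful gives €4003, deviation gives €0 → loss €4003.
€10973: same outcome either way → loss €0.
Maximum loss: €5188.

€5188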